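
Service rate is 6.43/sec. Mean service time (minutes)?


Mean service time = 1/μ = 1/6.43 second = 0.15552 second
In minutes: 0.15552 × 0.0166667 = 0.002592 min

Final: 0.002592 min


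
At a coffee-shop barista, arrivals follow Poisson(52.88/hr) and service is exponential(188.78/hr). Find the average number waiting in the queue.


ρ = 52.88/188.78 = 0.2801
Lq = ρ²/(1−ρ) = 0.07846/0.7199 = 0.1090

Final: 0.1090


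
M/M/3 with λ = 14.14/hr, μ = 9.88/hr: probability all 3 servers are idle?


a = λ/μ = 14.14/9.88 = 1.4312; ρ = a/c = 0.4771
Σ_{k=0}^{2} a^k/k! (terms k=0..2) = 1.00000 + 1.43117 + 1.02413 = 3.45530
Tail: a^3/(3!(1−ρ)) = 2.93142/(6·0.5229) = 0.93427
P₀ = 1/(3.45530 + 0.93427) = 1/4.38957 = 0.227813

Final: 0.227813


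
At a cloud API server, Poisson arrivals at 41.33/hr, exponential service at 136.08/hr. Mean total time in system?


W = 1/(μ−λ) = 1/(136.08 − 41.33) = 1/94.75 = 0.01055 hr

Final: 0.01055 hr


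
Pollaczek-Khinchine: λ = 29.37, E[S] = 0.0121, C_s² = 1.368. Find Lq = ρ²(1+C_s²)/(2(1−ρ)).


ρ = λ·E[S] = 29.37·0.0121 = 0.3554
Lq = ρ²(1+C_s²)/(2(1−ρ)) = 0.1263·(1+1.368)/(2·0.6446)
= 0.1263·2.3680/1.2892 = 0.23197

Final: 0.23197


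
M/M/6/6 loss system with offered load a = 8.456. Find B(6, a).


B(c,a) = (a^c/c!) / Σ_{k=0}^{c} a^k/k!
a^6/6! = 507.758672
Σ terms (k=0..6): 1.00000 + 8.45600 + 35.75197 + 100.77288 + 213.03387 + 360.28288 + 507.75867 = 1227.056269
B = 507.758672/1227.056269 = 0.413802

Final: 0.413802


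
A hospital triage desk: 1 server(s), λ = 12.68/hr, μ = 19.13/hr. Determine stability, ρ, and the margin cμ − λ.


Total capacity cμ = 1·19.13 = 19.13/hr
ρ = λ/(cμ) = 12.68/19.13 = 0.6628
Stable ⇔ ρ < 1: YES
Spare capacity = cμ − λ = 19.13 − 12.68 = 6.45/hr

Final: ρ = 0.6628; stable; margin = 6.45/hr


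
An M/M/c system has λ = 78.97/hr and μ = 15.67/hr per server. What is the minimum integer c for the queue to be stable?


Stability requires cμ > λ ⇔ c > λ/μ.
λ/μ = 78.97/15.67 = 5.0396
Minimum integer c = ⌊5.0396⌋ + 1 = 6
Check: 6·15.67 = 94.02 > 78.97, while 5·15.67 = 78.35 ≤ 78.97

Final: 6 servers


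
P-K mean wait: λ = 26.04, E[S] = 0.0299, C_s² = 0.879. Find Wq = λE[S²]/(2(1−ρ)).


ρ = λ·E[S] = 26.04·0.0299 = 0.7786
E[S²] = E[S]²(1+C_s²) = 0.0299²·(1+0.879) = 0.001680
Wq = λ·E[S²]/(2(1−ρ)) = 26.04·0.001680/(2·0.2214) = 0.09879 hr

Final: 0.09879 hr


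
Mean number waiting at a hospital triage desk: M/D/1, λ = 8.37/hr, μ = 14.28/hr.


ρ = 8.37/14.28 = 0.5861
M/D/1: Lq = ρ²/(2(1−ρ)) = 0.3436/(2·0.4139) = 0.41505

Final: 0.41505


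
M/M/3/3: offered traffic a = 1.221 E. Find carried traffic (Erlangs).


B(3,1.221) = 0.092784 (Erlang-B)
Carried load = a(1 − B) = 1.221·(1 − 0.092784) = 1.221·0.907216 = 1.1077 E

Final: 1.1077 Erlangs


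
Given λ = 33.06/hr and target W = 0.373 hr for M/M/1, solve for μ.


W = 1/(μ−λ) ⇒ μ − λ = 1/W = 1/0.373 = 2.6810
μ = λ + 1/W = 33.06 + 2.6810 = 35.7410 per hr

Final: 35.7410 /hr


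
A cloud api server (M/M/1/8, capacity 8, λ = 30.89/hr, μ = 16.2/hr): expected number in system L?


ρ = 30.89/16.2 = 1.9068
L = ρ[1 − (K+1)ρ^K + Kρ^(K+1)] / [(1−ρ)(1−ρ^(K+1))]
Numerator: 1.9068·(1 − 9·174.752400 + 8·333.216151) = 2085.947558
Denominator: (-0.9068)·(-332.216151) = 301.250325
L = 2085.947558/301.250325 = 6.9243

Final: 6.9243


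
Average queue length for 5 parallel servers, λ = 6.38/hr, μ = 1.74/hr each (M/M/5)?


a = λ/μ = 3.6667; ρ = a/5 = 0.7333
P₀ = 0.020900
Lq = P₀·a^c·ρ / (c!·(1−ρ)²) = 0.020900·662.76132·0.7333/(120·0.07111)
= 1.19036

Final: 1.19036


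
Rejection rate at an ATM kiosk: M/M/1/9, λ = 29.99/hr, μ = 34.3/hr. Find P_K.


ρ = λ/μ = 29.99/34.3 = 0.8743
P_K = (1−ρ)ρ^K/(1−ρ^(K+1)) = (0.1257·0.298635)/(1 − 0.261110)
= 0.037525/0.738890 = 0.050786

Final: 0.050786


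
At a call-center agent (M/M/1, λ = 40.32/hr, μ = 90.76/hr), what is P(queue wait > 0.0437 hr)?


ρ = 40.32/90.76 = 0.4442
P(Wq > t) = ρ·e^{−(μ−λ)t} = 0.4442·e^{−2.2042}
= 0.4442·0.110336 = 0.049016

Final: 0.049016


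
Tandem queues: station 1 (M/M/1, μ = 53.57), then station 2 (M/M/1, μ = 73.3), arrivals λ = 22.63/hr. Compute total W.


Each node sees arrival rate λ = 22.63/hr (tandem ⇒ throughput preserved).
W₁ = 1/(μ₁−λ) = 1/(53.57−22.63) = 0.03232 hr
W₂ = 1/(μ₂−λ) = 1/(73.3−22.63) = 0.01974 hr
W_total = W₁ + W₂ = 0.03232 + 0.01974 = 0.05206 hr

Final: 0.05206 hr


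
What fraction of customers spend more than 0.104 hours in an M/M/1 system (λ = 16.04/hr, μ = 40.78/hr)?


W ~ Exponential(μ−λ) for M/M/1.
μ − λ = 40.78 − 16.04 = 24.7400
P(W > t) = e^{−(μ−λ)t} = e^{−2.5730} = 0.076309

Final: 0.076309


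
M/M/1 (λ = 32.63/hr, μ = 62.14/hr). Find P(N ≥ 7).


ρ = 32.63/62.14 = 0.5251
P(N ≥ n) = ρ^n = 0.5251^7 = 0.011008

Final: 0.011008


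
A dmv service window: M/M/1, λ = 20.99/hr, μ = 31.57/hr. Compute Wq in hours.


ρ = 20.99/31.57 = 0.6649
Wq = ρ/(μ−λ) = 0.6649/(31.57 − 20.99) = 0.6649/10.58 = 0.06284 hr

Final: 0.06284 hr


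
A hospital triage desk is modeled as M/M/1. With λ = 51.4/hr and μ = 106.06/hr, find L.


ρ = λ/μ = 51.4/106.06 = 0.4846
L = ρ/(1−ρ) = 0.4846/(1 − 0.4846) = 0.4846/0.5154 = 0.9404

Final: 0.9404


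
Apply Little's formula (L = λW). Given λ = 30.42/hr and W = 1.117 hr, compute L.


L = λW = 30.42·1.117 = 33.9791

Final: 33.9791


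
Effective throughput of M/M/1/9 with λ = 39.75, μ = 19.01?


ρ = 2.0910; P_K = (1−ρ)ρ^9/(1−ρ^10) = 0.522088
λ_eff = λ(1 − P_K) = 39.75·(1 − 0.522088) = 39.75·0.477912 = 18.9970 /hr

Final: 18.9970 /hr


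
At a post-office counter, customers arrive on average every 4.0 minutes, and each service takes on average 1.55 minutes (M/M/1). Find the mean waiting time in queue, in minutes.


λ = 60/4.0 = 15.0000 /hr
μ = 60/1.55 = 38.7097 /hr
ρ = λ/μ = 15.0000/38.7097 = 0.3875
Wq = ρ/(μ−λ) = 0.3875/(38.7097−15.0000) = 0.01634 hr
In minutes: 0.01634·60 = 0.9806 min

Final: 0.9806 min


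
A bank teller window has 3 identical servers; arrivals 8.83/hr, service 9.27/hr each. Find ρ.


ρ = λ/(cμ) = 8.83/(3·9.27) = 8.83/27.81 = 0.3175

Final: 0.3175


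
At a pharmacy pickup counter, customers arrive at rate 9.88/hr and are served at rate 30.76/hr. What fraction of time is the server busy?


ρ = λ/μ = 9.88/30.76 = 0.3212

Final: 0.3212


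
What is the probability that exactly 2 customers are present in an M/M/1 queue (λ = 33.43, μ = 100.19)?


ρ = 33.43/100.19 = 0.3337
P_n = (1−ρ)·ρ^n = (1 − 0.3337)·0.3337^2 = 0.6663·0.111333 = 0.074185

Final: 0.074185


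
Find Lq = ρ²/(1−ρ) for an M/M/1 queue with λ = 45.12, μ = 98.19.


ρ = 45.12/98.19 = 0.4595
Lq = ρ²/(1−ρ) = 0.2112/0.5405 = 0.3907

Final: 0.3907


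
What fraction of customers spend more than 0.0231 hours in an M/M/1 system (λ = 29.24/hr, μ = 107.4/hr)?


W ~ Exponential(μ−λ) for M/M/1.
μ − λ = 107.4 − 29.24 = 78.1600
P(W > t) = e^{−(μ−λ)t} = e^{−1.8055} = 0.164393

Final: 0.164393


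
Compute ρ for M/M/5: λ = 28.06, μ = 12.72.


ρ = λ/(cμ) = 28.06/(5·12.72) = 28.06/63.60 = 0.4412

Final: 0.4412


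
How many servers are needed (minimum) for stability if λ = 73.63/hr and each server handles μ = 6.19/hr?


Stability requires cμ > λ ⇔ c > λ/μ.
λ/μ = 73.63/6.19 = 11.8950
Minimum integer c = ⌊11.8950⌋ + 1 = 12
Check: 12·6.19 = 74.28 > 73.63, while 11·6.19 = 68.09 ≤ 73.63

Final: 12 servers


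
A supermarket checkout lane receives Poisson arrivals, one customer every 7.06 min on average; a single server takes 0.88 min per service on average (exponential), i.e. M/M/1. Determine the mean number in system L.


λ = 60/7.06 = 8.4986 /hr
μ = 60/0.88 = 68.1818 /hr
ρ = λ/μ = 8.4986/68.1818 = 0.1246
L = ρ/(1−ρ) = 0.1246/0.8754 = 0.1424

Final: 0.1424


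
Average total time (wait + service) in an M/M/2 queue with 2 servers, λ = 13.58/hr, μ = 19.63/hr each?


a = 0.6918; ρ = 0.3459; P₀ = 0.485995
Lq = P₀·a^c·ρ/(c!(1−ρ)²) = 0.09402
Wq = Lq/λ = 0.09402/13.58 = 0.006923 hr
W = Wq + 1/μ = 0.006923 + 0.05094 = 0.05787 hr

Final: 0.05787 hr


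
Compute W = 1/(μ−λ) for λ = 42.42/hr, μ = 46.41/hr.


W = 1/(μ−λ) = 1/(46.41 − 42.42) = 1/3.99 = 0.2506 hr

Final: 0.2506 hr


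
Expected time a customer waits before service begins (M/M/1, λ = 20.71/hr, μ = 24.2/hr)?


ρ = 20.71/24.2 = 0.8558
Wq = ρ/(μ−λ) = 0.8558/(24.2 − 20.71) = 0.8558/3.49 = 0.2452 hr

Final: 0.2452 hr


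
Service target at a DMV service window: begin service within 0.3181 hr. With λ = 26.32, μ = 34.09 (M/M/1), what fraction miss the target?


ρ = 26.32/34.09 = 0.7721
P(Wq > t) = ρ·e^{−(μ−λ)t} = 0.7721·e^{−2.4716}
= 0.7721·0.084447 = 0.065199

Final: 0.065199


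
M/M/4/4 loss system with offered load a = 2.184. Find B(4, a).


B(c,a) = (a^c/c!) / Σ_{k=0}^{c} a^k/k!
a^4/4! = 0.947980
Σ terms (k=0..4): 1.00000 + 2.18400 + 2.38493 + 1.73623 + 0.94798 = 8.253136
B = 0.947980/8.253136 = 0.114863

Final: 0.114863


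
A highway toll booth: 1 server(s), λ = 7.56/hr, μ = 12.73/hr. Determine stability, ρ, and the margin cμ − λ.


Total capacity cμ = 1·12.73 = 12.73/hr
ρ = λ/(cμ) = 7.56/12.73 = 0.5939
Stable ⇔ ρ < 1: YES
Spare capacity = cμ − λ = 12.73 − 7.56 = 5.17/hr

Final: ρ = 0.5939; stable; margin = 5.17/hr


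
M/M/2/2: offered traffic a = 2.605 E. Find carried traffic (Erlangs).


B(2,2.605) = 0.484854 (Erlang-B)
Carried load = a(1 − B) = 2.605·(1 − 0.484854) = 2.605·0.515146 = 1.3420 E

Final: 1.3420 Erlangs


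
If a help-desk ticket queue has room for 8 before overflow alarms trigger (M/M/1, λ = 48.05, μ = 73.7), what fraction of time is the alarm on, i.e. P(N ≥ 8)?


ρ = 48.05/73.7 = 0.6520
P(N ≥ n) = ρ^n = 0.6520^8 = 0.032644

Final: 0.032644


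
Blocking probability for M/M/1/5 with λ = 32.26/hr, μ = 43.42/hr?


ρ = λ/μ = 32.26/43.42 = 0.7430
P_K = (1−ρ)ρ^K/(1−ρ^(K+1)) = (0.2570·0.226398)/(1 − 0.168208)
= 0.058190/0.831792 = 0.069957

Final: 0.069957


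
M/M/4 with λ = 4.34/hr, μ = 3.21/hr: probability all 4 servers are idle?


a = λ/μ = 4.34/3.21 = 1.3520; ρ = a/c = 0.3380
Σ_{k=0}^{3} a^k/k! (terms k=0..3) = 1.00000 + 1.35202 + 0.91399 + 0.41191 = 3.67792
Tail: a^4/(4!(1−ρ)) = 3.34148/(24·0.6620) = 0.21032
P₀ = 1/(3.67792 + 0.21032) = 1/3.88824 = 0.257186

Final: 0.257186


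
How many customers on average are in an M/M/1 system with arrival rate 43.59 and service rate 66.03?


ρ = λ/μ = 43.59/66.03 = 0.6602
L = ρ/(1−ρ) = 0.6602/(1 − 0.6602) = 0.6602/0.3398 = 1.9425

Final: 1.9425


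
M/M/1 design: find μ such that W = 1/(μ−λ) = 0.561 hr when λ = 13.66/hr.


W = 1/(μ−λ) ⇒ μ − λ = 1/W = 1/0.561 = 1.7825
μ = λ + 1/W = 13.66 + 1.7825 = 15.4425 per hr

Final: 15.4425 /hr


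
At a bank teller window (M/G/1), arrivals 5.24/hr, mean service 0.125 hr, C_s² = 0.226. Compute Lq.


ρ = λ·E[S] = 5.24·0.125 = 0.6550
Lq = ρ²(1+C_s²)/(2(1−ρ)) = 0.4290·(1+0.226)/(2·0.3450)
= 0.4290·1.2260/0.6900 = 0.76230

Final: 0.76230


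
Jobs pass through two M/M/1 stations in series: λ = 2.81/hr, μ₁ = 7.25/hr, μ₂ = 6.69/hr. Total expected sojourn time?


Each node sees arrival rate λ = 2.81/hr (tandem ⇒ throughput preserved).
W₁ = 1/(μ₁−λ) = 1/(7.25−2.81) = 0.22523 hr
W₂ = 1/(μ₂−λ) = 1/(6.69−2.81) = 0.25773 hr
W_total = W₁ + W₂ = 0.22523 + 0.25773 = 0.48296 hr

Final: 0.48296 hr


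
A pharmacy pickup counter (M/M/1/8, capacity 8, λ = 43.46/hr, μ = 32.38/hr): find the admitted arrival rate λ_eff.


ρ = 1.3422; P_K = (1−ρ)ρ^8/(1−ρ^9) = 0.274356
λ_eff = λ(1 − P_K) = 43.46·(1 − 0.274356) = 43.46·0.725644 = 31.5365 /hr

Final: 31.5365 /hr


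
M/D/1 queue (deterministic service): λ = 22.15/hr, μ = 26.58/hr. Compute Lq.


ρ = 22.15/26.58 = 0.8333
M/D/1: Lq = ρ²/(2(1−ρ)) = 0.6944/(2·0.1667) = 2.08333

Final: 2.08333


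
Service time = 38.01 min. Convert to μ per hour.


μ = 1/(service time) in consistent units.
1 hour = 60 min, so μ = 60/38.01 = 1.5785 per hour

Final: 1.5785 /hr


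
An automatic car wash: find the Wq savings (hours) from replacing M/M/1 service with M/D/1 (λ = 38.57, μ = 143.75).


ρ = 38.57/143.75 = 0.2683
Wq(M/M/1) = ρ/(μ−λ) = 0.2683/105.18 = 0.002551 hr
Wq(M/D/1) = ρ/(2(μ−λ)) = 0.001275 hr
Savings = 0.002551 − 0.001275 = 0.001275 hr

Final: 0.001275 hr


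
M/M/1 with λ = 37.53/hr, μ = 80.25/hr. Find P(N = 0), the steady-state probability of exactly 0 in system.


ρ = 37.53/80.25 = 0.4677
P_n = (1−ρ)·ρ^n = (1 − 0.4677)·0.4677^0 = 0.5323·1.000000 = 0.532336

Final: 0.532336


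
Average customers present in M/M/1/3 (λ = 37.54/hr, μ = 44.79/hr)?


ρ = 37.54/44.79 = 0.8381
L = ρ[1 − (K+1)ρ^K + Kρ^(K+1)] / [(1−ρ)(1−ρ^(K+1))]
Numerator: 0.8381·(1 − 4·0.588762 + 3·0.493461) = 0.105048
Denominator: (0.1619)·(0.506539) = 0.081992
L = 0.105048/0.081992 = 1.2812

Final: 1.2812


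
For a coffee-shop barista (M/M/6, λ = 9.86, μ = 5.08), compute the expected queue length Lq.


a = λ/μ = 1.9409; ρ = a/6 = 0.3235
P₀ = 0.143391
Lq = P₀·a^c·ρ / (c!·(1−ρ)²) = 0.143391·53.46619·0.3235/(720·0.45766)
= 0.007526

Final: 0.007526


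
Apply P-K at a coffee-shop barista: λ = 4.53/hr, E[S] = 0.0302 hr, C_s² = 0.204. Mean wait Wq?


ρ = λ·E[S] = 4.53·0.0302 = 0.1368
E[S²] = E[S]²(1+C_s²) = 0.0302²·(1+0.204) = 0.001098
Wq = λ·E[S²]/(2(1−ρ)) = 4.53·0.001098/(2·0.8632) = 0.002881 hr

Final: 0.002881 hr


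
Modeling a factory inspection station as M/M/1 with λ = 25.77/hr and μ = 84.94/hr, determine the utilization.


ρ = λ/μ = 25.77/84.94 = 0.3034

Final: 0.3034


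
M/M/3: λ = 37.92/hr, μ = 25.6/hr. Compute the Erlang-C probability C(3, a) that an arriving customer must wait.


a = λ/μ = 1.4812; ρ = a/3 = 0.4937
P₀ = 0.215134 (from M/M/c formula)
C(c,a) = [a^c/(c!(1−ρ))]·P₀ = [3.25001/(6·0.5063)]·0.215134
= 1.06996·0.215134 = 0.230186

Final: 0.230186


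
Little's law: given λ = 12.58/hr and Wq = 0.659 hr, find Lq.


Lq = λWq = 12.58·0.659 = 8.2902

Final: 8.2902


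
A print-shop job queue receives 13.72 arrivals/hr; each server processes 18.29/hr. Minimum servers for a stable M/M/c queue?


Stability requires cμ > λ ⇔ c > λ/μ.
λ/μ = 13.72/18.29 = 0.7501
Minimum integer c = ⌊0.7501⌋ + 1 = 1
Check: 1·18.29 = 18.29 > 13.72, while 0·18.29 = 0.00 ≤ 13.72

Final: 1 servers


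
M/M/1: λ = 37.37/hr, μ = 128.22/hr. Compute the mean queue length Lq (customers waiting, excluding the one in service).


ρ = 37.37/128.22 = 0.2915
Lq = ρ²/(1−ρ) = 0.08494/0.7085 = 0.1199

Final: 0.1199


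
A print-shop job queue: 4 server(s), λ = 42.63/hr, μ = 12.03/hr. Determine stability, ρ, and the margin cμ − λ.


Total capacity cμ = 4·12.03 = 48.12/hr
ρ = λ/(cμ) = 42.63/48.12 = 0.8859
Stable ⇔ ρ < 1: YES
Spare capacity = cμ − λ = 48.12 − 42.63 = 5.49/hr

Final: ρ = 0.8859; stable; margin = 5.49/hr


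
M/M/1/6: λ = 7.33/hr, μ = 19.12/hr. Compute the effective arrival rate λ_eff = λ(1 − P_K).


ρ = 0.3834; P_K = (1−ρ)ρ^6/(1−ρ^7) = 0.001960
λ_eff = λ(1 − P_K) = 7.33·(1 − 0.001960) = 7.33·0.998040 = 7.3156 /hr

Final: 7.3156 /hr


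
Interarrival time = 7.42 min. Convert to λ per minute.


λ = 1/(interarrival time) in consistent units.
1 minute = 1 min, so λ = 1/7.42 = 0.1348 per minute

Final: 0.1348 /min


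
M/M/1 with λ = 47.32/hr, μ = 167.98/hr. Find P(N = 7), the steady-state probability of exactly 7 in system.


ρ = 47.32/167.98 = 0.2817
P_n = (1−ρ)·ρ^n = (1 − 0.2817)·0.2817^7 = 0.7183·0.0001408 = 0.0001011

Final: 0.0001011


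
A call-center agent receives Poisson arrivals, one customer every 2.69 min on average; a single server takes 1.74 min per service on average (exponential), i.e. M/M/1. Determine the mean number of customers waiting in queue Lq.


λ = 60/2.69 = 22.3048 /hr
μ = 60/1.74 = 34.4828 /hr
ρ = λ/μ = 22.3048/34.4828 = 0.6468
Lq = ρ²/(1−ρ) = 0.4184/0.3532 = 1.1847

Final: 1.1847


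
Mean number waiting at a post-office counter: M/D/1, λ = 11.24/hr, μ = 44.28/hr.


ρ = 11.24/44.28 = 0.2538
M/D/1: Lq = ρ²/(2(1−ρ)) = 0.06443/(2·0.7462) = 0.04318

Final: 0.04318


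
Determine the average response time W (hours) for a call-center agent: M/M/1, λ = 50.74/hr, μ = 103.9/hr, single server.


W = 1/(μ−λ) = 1/(103.9 − 50.74) = 1/53.16 = 0.01881 hr

Final: 0.01881 hr


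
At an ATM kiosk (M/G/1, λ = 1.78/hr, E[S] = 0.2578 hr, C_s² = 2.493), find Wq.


ρ = λ·E[S] = 1.78·0.2578 = 0.4589
E[S²] = E[S]²(1+C_s²) = 0.2578²·(1+2.493) = 0.232148
Wq = λ·E[S²]/(2(1−ρ)) = 1.78·0.232148/(2·0.5411) = 0.38182 hr

Final: 0.38182 hr


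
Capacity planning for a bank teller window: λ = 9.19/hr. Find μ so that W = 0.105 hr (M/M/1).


W = 1/(μ−λ) ⇒ μ − λ = 1/W = 1/0.105 = 9.5238
μ = λ + 1/W = 9.19 + 9.5238 = 18.7138 per hr

Final: 18.7138 /hr


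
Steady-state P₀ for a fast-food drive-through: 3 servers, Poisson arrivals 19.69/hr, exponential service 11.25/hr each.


a = λ/μ = 19.69/11.25 = 1.7502; ρ = a/c = 0.5834
Σ_{k=0}^{2} a^k/k! (terms k=0..2) = 1.00000 + 1.75022 + 1.53164 = 4.28186
Tail: a^3/(3!(1−ρ)) = 5.36142/(6·0.4166) = 2.14495
P₀ = 1/(4.28186 + 2.14495) = 1/6.42681 = 0.155598

Final: 0.155598


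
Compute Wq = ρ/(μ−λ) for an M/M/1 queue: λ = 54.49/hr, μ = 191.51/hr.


ρ = 54.49/191.51 = 0.2845
Wq = ρ/(μ−λ) = 0.2845/(191.51 − 54.49) = 0.2845/137.02 = 0.002077 hr

Final: 0.002077 hr


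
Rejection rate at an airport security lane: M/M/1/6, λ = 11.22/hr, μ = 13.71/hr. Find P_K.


ρ = λ/μ = 11.22/13.71 = 0.8184
P_K = (1−ρ)ρ^K/(1−ρ^(K+1)) = (0.1816·0.300422)/(1 − 0.245860)
= 0.054563/0.754140 = 0.072351

Final: 0.072351


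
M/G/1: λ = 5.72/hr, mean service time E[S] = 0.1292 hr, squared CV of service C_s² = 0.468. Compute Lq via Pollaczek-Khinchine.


ρ = λ·E[S] = 5.72·0.1292 = 0.7390
Lq = ρ²(1+C_s²)/(2(1−ρ)) = 0.5462·(1+0.468)/(2·0.2610)
= 0.5462·1.4680/0.5220 = 1.53608

Final: 1.53608


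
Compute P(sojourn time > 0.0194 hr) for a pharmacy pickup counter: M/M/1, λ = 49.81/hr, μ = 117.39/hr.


W ~ Exponential(μ−λ) for M/M/1.
μ − λ = 117.39 − 49.81 = 67.5800
P(W > t) = e^{−(μ−λ)t} = e^{−1.3111} = 0.269536

Final: 0.269536


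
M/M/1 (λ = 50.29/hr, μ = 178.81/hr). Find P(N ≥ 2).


ρ = 50.29/178.81 = 0.2812
P(N ≥ n) = ρ^n = 0.2812^2 = 0.079101

Final: 0.079101


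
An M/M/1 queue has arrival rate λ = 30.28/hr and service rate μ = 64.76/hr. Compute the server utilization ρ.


ρ = λ/μ = 30.28/64.76 = 0.4676

Final: 0.4676


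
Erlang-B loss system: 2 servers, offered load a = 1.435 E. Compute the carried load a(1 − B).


B(2,1.435) = 0.297180 (Erlang-B)
Carried load = a(1 − B) = 1.435·(1 − 0.297180) = 1.435·0.702820 = 1.0085 E

Final: 1.0085 Erlangs


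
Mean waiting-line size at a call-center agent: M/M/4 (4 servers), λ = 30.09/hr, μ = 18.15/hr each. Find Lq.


a = λ/μ = 1.6579; ρ = a/4 = 0.4145
P₀ = 0.187650
Lq = P₀·a^c·ρ / (c!·(1−ρ)²) = 0.187650·7.55409·0.4145/(24·0.34285)
= 0.07140

Final: 0.07140


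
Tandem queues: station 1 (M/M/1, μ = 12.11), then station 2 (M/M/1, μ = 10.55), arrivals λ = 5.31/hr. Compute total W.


Each node sees arrival rate λ = 5.31/hr (tandem ⇒ throughput preserved).
W₁ = 1/(μ₁−λ) = 1/(12.11−5.31) = 0.14706 hr
W₂ = 1/(μ₂−λ) = 1/(10.55−5.31) = 0.19084 hr
W_total = W₁ + W₂ = 0.14706 + 0.19084 = 0.33790 hr

Final: 0.33790 hr


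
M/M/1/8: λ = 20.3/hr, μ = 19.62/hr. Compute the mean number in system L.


ρ = 20.3/19.62 = 1.0347
L = ρ[1 − (K+1)ρ^K + Kρ^(K+1)] / [(1−ρ)(1−ρ^(K+1))]
Numerator: 1.0347·(1 − 9·1.313337 + 8·1.358856) = 0.052570
Denominator: (-0.03466)·(-0.358856) = 0.012437
L = 0.052570/0.012437 = 4.2268

Final: 4.2268


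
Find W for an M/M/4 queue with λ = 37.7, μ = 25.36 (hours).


a = 1.4866; ρ = 0.3716; P₀ = 0.224065
Lq = P₀·a^c·ρ/(c!(1−ρ)²) = 0.04292
Wq = Lq/λ = 0.04292/37.7 = 0.001138 hr
W = Wq + 1/μ = 0.001138 + 0.03943 = 0.04057 hr

Final: 0.04057 hr


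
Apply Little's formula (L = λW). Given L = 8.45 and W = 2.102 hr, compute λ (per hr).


λ = L/W = 8.45/2.102 = 4.0200 /hr

Final: 4.0200 /hr


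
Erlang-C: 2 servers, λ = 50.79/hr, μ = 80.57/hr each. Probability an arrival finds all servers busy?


a = λ/μ = 0.6304; ρ = a/2 = 0.3152
P₀ = 0.520691 (from M/M/c formula)
C(c,a) = [a^c/(c!(1−ρ))]·P₀ = [0.39738/(2·0.6848)]·0.520691
= 0.29014·0.520691 = 0.151074

Final: 0.151074


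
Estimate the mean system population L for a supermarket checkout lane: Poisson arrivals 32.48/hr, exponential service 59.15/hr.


ρ = λ/μ = 32.48/59.15 = 0.5491
L = ρ/(1−ρ) = 0.5491/(1 − 0.5491) = 0.5491/0.4509 = 1.2178

Final: 1.2178


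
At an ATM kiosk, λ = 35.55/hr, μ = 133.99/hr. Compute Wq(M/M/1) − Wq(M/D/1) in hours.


ρ = 35.55/133.99 = 0.2653
Wq(M/M/1) = ρ/(μ−λ) = 0.2653/98.44 = 0.002695 hr
Wq(M/D/1) = ρ/(2(μ−λ)) = 0.001348 hr
Savings = 0.002695 − 0.001348 = 0.001348 hr

Final: 0.001348 hr


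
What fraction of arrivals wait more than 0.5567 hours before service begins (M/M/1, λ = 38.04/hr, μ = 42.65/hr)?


ρ = 38.04/42.65 = 0.8919
P(Wq > t) = ρ·e^{−(μ−λ)t} = 0.8919·e^{−2.5664}
= 0.8919·0.076813 = 0.068510

Final: 0.068510


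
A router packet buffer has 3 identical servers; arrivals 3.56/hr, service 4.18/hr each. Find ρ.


ρ = λ/(cμ) = 3.56/(3·4.18) = 3.56/12.54 = 0.2839

Final: 0.2839


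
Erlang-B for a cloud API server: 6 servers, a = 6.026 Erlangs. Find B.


B(c,a) = (a^c/c!) / Σ_{k=0}^{c} a^k/k!
a^6/6! = 66.503158
Σ terms (k=0..6): 1.00000 + 6.02600 + 18.15634 + 36.47003 + 54.94210 + 66.21622 + 66.50316 = 249.313849
B = 66.503158/249.313849 = 0.266745

Final: 0.266745


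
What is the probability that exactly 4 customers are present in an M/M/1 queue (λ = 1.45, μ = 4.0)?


ρ = 1.45/4.0 = 0.3625
P_n = (1−ρ)·ρ^n = (1 − 0.3625)·0.3625^4 = 0.6375·0.017268 = 0.011008

Final: 0.011008


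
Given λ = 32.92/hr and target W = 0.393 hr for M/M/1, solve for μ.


W = 1/(μ−λ) ⇒ μ − λ = 1/W = 1/0.393 = 2.5445
μ = λ + 1/W = 32.92 + 2.5445 = 35.4645 per hr

Final: 35.4645 /hr


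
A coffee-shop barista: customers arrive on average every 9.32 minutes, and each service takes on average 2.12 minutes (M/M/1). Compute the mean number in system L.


λ = 60/9.32 = 6.4378 /hr
μ = 60/2.12 = 28.3019 /hr
ρ = λ/μ = 6.4378/28.3019 = 0.2275
L = ρ/(1−ρ) = 0.2275/0.7725 = 0.2944

Final: 0.2944


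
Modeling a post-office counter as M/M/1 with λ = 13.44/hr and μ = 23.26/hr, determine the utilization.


ρ = λ/μ = 13.44/23.26 = 0.5778

Final: 0.5778


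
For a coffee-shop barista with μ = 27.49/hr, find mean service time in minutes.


Mean service time = 1/μ = 1/27.49 hour = 0.03638 hour
In minutes: 0.03638 × 60 = 2.1826 min

Final: 2.1826 min


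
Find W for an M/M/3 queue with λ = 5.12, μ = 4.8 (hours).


a = 1.0667; ρ = 0.3556; P₀ = 0.339049
Lq = P₀·a^c·ρ/(c!(1−ρ)²) = 0.05871
Wq = Lq/λ = 0.05871/5.12 = 0.01147 hr
W = Wq + 1/μ = 0.01147 + 0.20833 = 0.21980 hr

Final: 0.21980 hr


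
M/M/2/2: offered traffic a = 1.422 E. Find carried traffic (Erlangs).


B(2,1.422) = 0.294503 (Erlang-B)
Carried load = a(1 − B) = 1.422·(1 − 0.294503) = 1.422·0.705497 = 1.0032 E

Final: 1.0032 Erlangs


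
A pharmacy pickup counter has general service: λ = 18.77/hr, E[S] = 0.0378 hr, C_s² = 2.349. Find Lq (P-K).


ρ = λ·E[S] = 18.77·0.0378 = 0.7095
Lq = ρ²(1+C_s²)/(2(1−ρ)) = 0.5034·(1+2.349)/(2·0.2905)
= 0.5034·3.3490/0.5810 = 2.90175

Final: 2.90175


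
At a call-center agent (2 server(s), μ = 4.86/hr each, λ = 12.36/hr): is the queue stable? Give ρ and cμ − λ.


Total capacity cμ = 2·4.86 = 9.72/hr
ρ = λ/(cμ) = 12.36/9.72 = 1.2716
Stable ⇔ ρ < 1: NO
Spare capacity = cμ − λ = 9.72 − 12.36 = -2.64/hr

Final: ρ = 1.2716; unstable; margin = -2.64/hr


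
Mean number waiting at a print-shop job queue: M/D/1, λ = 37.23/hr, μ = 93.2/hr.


ρ = 37.23/93.2 = 0.3995
M/D/1: Lq = ρ²/(2(1−ρ)) = 0.1596/(2·0.6005) = 0.13286

Final: 0.13286


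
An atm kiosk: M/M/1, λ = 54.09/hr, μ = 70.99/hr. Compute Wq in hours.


ρ = 54.09/70.99 = 0.7619
Wq = ρ/(μ−λ) = 0.7619/(70.99 − 54.09) = 0.7619/16.90 = 0.04509 hr

Final: 0.04509 hr


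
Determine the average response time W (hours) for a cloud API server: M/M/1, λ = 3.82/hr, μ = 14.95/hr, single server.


W = 1/(μ−λ) = 1/(14.95 − 3.82) = 1/11.13 = 0.08985 hr

Final: 0.08985 hr


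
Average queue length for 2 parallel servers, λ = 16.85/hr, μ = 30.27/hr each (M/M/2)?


a = λ/μ = 0.5567; ρ = a/2 = 0.2783
P₀ = 0.564543
Lq = P₀·a^c·ρ / (c!·(1−ρ)²) = 0.564543·0.30987·0.2783/(2·0.52081)
= 0.04674

Final: 0.04674


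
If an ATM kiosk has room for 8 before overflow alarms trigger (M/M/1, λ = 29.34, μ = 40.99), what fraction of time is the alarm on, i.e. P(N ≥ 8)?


ρ = 29.34/40.99 = 0.7158
P(N ≥ n) = ρ^n = 0.7158^8 = 0.068906

Final: 0.068906


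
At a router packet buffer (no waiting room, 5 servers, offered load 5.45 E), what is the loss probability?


B(c,a) = (a^c/c!) / Σ_{k=0}^{c} a^k/k!
a^5/5! = 40.068332
Σ terms (k=0..5): 1.00000 + 5.45000 + 14.85125 + 26.97977 + 36.75994 + 40.06833 = 125.109291
B = 40.068332/125.109291 = 0.320267

Final: 0.320267


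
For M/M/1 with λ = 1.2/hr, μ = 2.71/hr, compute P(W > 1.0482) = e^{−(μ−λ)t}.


W ~ Exponential(μ−λ) for M/M/1.
μ − λ = 2.71 − 1.2 = 1.5100
P(W > t) = e^{−(μ−λ)t} = e^{−1.5828} = 0.205403

Final: 0.205403


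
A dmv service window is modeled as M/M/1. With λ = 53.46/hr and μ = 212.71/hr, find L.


ρ = λ/μ = 53.46/212.71 = 0.2513
L = ρ/(1−ρ) = 0.2513/(1 − 0.2513) = 0.2513/0.7487 = 0.3357

Final: 0.3357


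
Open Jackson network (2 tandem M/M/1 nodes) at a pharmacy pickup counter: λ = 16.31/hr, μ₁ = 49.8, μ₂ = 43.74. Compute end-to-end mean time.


Each node sees arrival rate λ = 16.31/hr (tandem ⇒ throughput preserved).
W₁ = 1/(μ₁−λ) = 1/(49.8−16.31) = 0.02986 hr
W₂ = 1/(μ₂−λ) = 1/(43.74−16.31) = 0.03646 hr
W_total = W₁ + W₂ = 0.02986 + 0.03646 = 0.06632 hr

Final: 0.06632 hr


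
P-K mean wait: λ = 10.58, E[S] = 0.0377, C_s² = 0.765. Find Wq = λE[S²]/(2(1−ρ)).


ρ = λ·E[S] = 10.58·0.0377 = 0.3989
E[S²] = E[S]²(1+C_s²) = 0.0377²·(1+0.765) = 0.002509
Wq = λ·E[S²]/(2(1−ρ)) = 10.58·0.002509/(2·0.6011) = 0.02208 hr

Final: 0.02208 hr


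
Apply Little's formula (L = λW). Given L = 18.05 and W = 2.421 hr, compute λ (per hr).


λ = L/W = 18.05/2.421 = 7.4556 /hr

Final: 7.4556 /hr


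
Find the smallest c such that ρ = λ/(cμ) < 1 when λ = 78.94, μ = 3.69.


Stability requires cμ > λ ⇔ c > λ/μ.
λ/μ = 78.94/3.69 = 21.3930
Minimum integer c = ⌊21.3930⌋ + 1 = 22
Check: 22·3.69 = 81.18 > 78.94, while 21·3.69 = 77.49 ≤ 78.94

Final: 22 servers


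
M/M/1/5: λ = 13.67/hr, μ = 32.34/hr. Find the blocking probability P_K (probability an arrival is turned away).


ρ = λ/μ = 13.67/32.34 = 0.4227
P_K = (1−ρ)ρ^K/(1−ρ^(K+1)) = (0.5773·0.013494)/(1 − 0.005704)
= 0.007790/0.994296 = 0.007835

Final: 0.007835


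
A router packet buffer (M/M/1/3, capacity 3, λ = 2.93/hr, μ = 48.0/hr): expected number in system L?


ρ = 2.93/48.0 = 0.06104
L = ρ[1 − (K+1)ρ^K + Kρ^(K+1)] / [(1−ρ)(1−ρ^(K+1))]
Numerator: 0.06104·(1 − 4·0.0002274 + 3·0.00001388) = 0.060989
Denominator: (0.9390)·(0.999986) = 0.938945
L = 0.060989/0.938945 = 0.06495

Final: 0.06495


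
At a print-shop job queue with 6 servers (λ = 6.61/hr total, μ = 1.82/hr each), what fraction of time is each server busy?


ρ = λ/(cμ) = 6.61/(6·1.82) = 6.61/10.92 = 0.6053

Final: 0.6053


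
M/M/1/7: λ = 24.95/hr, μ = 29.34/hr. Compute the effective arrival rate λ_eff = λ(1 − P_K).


ρ = 0.8504; P_K = (1−ρ)ρ^7/(1−ρ^8) = 0.066224
λ_eff = λ(1 − P_K) = 24.95·(1 − 0.066224) = 24.95·0.933776 = 23.2977 /hr

Final: 23.2977 /hr


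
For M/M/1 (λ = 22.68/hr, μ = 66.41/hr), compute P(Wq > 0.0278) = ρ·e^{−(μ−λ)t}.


ρ = 22.68/66.41 = 0.3415
P(Wq > t) = ρ·e^{−(μ−λ)t} = 0.3415·e^{−1.2157}
= 0.3415·0.296504 = 0.101261

Final: 0.101261


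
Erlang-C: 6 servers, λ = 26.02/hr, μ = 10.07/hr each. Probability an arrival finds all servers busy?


a = λ/μ = 2.5839; ρ = a/6 = 0.4307
P₀ = 0.074958 (from M/M/c formula)
C(c,a) = [a^c/(c!(1−ρ))]·P₀ = [297.62330/(720·0.5693)]·0.074958
= 0.72603·0.074958 = 0.054422

Final: 0.054422


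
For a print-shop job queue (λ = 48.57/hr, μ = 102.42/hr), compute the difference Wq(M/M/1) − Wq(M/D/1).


ρ = 48.57/102.42 = 0.4742
Wq(M/M/1) = ρ/(μ−λ) = 0.4742/53.85 = 0.008806 hr
Wq(M/D/1) = ρ/(2(μ−λ)) = 0.004403 hr
Savings = 0.008806 − 0.004403 = 0.004403 hr

Final: 0.004403 hr


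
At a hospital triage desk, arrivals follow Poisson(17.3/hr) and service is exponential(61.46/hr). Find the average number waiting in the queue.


ρ = 17.3/61.46 = 0.2815
Lq = ρ²/(1−ρ) = 0.07923/0.7185 = 0.1103

Final: 0.1103


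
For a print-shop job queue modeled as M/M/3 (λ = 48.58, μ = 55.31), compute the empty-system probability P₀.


a = λ/μ = 48.58/55.31 = 0.8783; ρ = a/c = 0.2928
Σ_{k=0}^{2} a^k/k! (terms k=0..2) = 1.00000 + 0.87832 + 0.38572 = 2.26405
Tail: a^3/(3!(1−ρ)) = 0.67758/(6·0.7072) = 0.15968
P₀ = 1/(2.26405 + 0.15968) = 1/2.42373 = 0.412588

Final: 0.412588


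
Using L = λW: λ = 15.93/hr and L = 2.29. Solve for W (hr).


W = L/λ = 2.29/15.93 = 0.1438 hr

Final: 0.1438 hr


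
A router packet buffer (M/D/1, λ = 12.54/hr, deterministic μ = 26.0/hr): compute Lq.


ρ = 12.54/26.0 = 0.4823
M/D/1: Lq = ρ²/(2(1−ρ)) = 0.2326/(2·0.5177) = 0.22467

Final: 0.22467


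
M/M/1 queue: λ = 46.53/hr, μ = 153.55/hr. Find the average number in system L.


ρ = λ/μ = 46.53/153.55 = 0.3030
L = ρ/(1−ρ) = 0.3030/(1 − 0.3030) = 0.3030/0.6970 = 0.4348

Final: 0.4348


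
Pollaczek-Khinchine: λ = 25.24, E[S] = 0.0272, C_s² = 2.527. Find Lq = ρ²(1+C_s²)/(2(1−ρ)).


ρ = λ·E[S] = 25.24·0.0272 = 0.6865
Lq = ρ²(1+C_s²)/(2(1−ρ)) = 0.4713·(1+2.527)/(2·0.3135)
= 0.4713·3.5270/0.6269 = 2.65151

Final: 2.65151


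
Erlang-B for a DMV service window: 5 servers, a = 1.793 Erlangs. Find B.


B(c,a) = (a^c/c!) / Σ_{k=0}^{c} a^k/k!
a^5/5! = 0.154426
Σ terms (k=0..5): 1.00000 + 1.79300 + 1.60742 + 0.96070 + 0.43064 + 0.15443 = 5.946190
B = 0.154426/5.946190 = 0.025971

Final: 0.025971


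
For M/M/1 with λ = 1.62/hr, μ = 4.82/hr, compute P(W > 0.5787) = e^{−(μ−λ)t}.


W ~ Exponential(μ−λ) for M/M/1.
μ − λ = 4.82 − 1.62 = 3.2000
P(W > t) = e^{−(μ−λ)t} = e^{−1.8518} = 0.156948

Final: 0.156948


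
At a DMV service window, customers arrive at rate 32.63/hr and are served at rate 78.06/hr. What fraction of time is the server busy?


ρ = λ/μ = 32.63/78.06 = 0.4180

Final: 0.4180


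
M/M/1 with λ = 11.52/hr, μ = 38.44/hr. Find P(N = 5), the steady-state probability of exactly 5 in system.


ρ = 11.52/38.44 = 0.2997
P_n = (1−ρ)·ρ^n = (1 − 0.2997)·0.2997^5 = 0.7003·0.002417 = 0.001693

Final: 0.001693


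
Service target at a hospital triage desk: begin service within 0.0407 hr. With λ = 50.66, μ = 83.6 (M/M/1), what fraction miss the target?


ρ = 50.66/83.6 = 0.6060
P(Wq > t) = ρ·e^{−(μ−λ)t} = 0.6060·e^{−1.3407}
= 0.6060·0.261673 = 0.158569

Final: 0.158569


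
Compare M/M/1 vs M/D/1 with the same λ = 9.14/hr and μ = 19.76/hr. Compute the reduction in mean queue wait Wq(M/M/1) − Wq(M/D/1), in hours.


ρ = 9.14/19.76 = 0.4626
Wq(M/M/1) = ρ/(μ−λ) = 0.4626/10.62 = 0.04355 hr
Wq(M/D/1) = ρ/(2(μ−λ)) = 0.02178 hr
Savings = 0.04355 − 0.02178 = 0.02178 hr

Final: 0.02178 hr


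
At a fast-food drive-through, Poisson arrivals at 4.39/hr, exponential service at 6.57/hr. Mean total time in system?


W = 1/(μ−λ) = 1/(6.57 − 4.39) = 1/2.18 = 0.4587 hr

Final: 0.4587 hr


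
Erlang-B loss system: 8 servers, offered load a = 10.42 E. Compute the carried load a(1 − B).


B(8,10.42) = 0.357554 (Erlang-B)
Carried load = a(1 − B) = 10.42·(1 − 0.357554) = 10.42·0.642446 = 6.6943 E

Final: 6.6943 Erlangs


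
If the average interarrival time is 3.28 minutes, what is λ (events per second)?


λ = 1/(interarrival time) in consistent units.
1 second = 0.0166667 min, so λ = 0.0166667/3.28 = 0.005081 per second

Final: 0.005081 /sec


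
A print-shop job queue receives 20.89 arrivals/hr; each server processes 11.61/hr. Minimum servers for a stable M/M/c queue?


Stability requires cμ > λ ⇔ c > λ/μ.
λ/μ = 20.89/11.61 = 1.7993
Minimum integer c = ⌊1.7993⌋ + 1 = 2
Check: 2·11.61 = 23.22 > 20.89, while 1·11.61 = 11.61 ≤ 20.89

Final: 2 servers


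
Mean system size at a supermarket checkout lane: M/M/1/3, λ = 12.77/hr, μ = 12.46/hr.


ρ = 12.77/12.46 = 1.0249
L = ρ[1 − (K+1)ρ^K + Kρ^(K+1)] / [(1−ρ)(1−ρ^(K+1))]
Numerator: 1.0249·(1 − 4·1.076511 + 3·1.103294) = 0.003934
Denominator: (-0.02488)·(-0.103294) = 0.002570
L = 0.003934/0.002570 = 1.5307

Final: 1.5307


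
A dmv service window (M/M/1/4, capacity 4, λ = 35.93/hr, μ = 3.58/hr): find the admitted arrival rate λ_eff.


ρ = 10.0363; P_K = (1−ρ)ρ^4/(1−ρ^5) = 0.900371
λ_eff = λ(1 − P_K) = 35.93·(1 − 0.900371) = 35.93·0.099629 = 3.5797 /hr

Final: 3.5797 /hr


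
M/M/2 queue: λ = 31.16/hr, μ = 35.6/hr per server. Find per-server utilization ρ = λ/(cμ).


ρ = λ/(cμ) = 31.16/(2·35.6) = 31.16/71.20 = 0.4376

Final: 0.4376


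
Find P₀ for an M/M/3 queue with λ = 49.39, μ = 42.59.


a = λ/μ = 49.39/42.59 = 1.1597; ρ = a/c = 0.3866
Σ_{k=0}^{2} a^k/k! (terms k=0..2) = 1.00000 + 1.15966 + 0.67241 = 2.83207
Tail: a^3/(3!(1−ρ)) = 1.55953/(6·0.6134) = 0.42371
P₀ = 1/(2.83207 + 0.42371) = 1/3.25578 = 0.307146

Final: 0.307146


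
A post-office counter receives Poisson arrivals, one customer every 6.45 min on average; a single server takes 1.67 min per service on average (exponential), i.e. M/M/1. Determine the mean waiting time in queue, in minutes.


λ = 60/6.45 = 9.3023 /hr
μ = 60/1.67 = 35.9281 /hr
ρ = λ/μ = 9.3023/35.9281 = 0.2589
Wq = ρ/(μ−λ) = 0.2589/(35.9281−9.3023) = 0.009724 hr
In minutes: 0.009724·60 = 0.5835 min

Final: 0.5835 min


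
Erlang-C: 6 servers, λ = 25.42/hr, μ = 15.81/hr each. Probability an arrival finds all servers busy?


a = λ/μ = 1.6078; ρ = a/6 = 0.2680
P₀ = 0.200242 (from M/M/c formula)
C(c,a) = [a^c/(c!(1−ρ))]·P₀ = [17.27675/(720·0.7320)]·0.200242
= 0.03278·0.200242 = 0.006564

Final: 0.006564


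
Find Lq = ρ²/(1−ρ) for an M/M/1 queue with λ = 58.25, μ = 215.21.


ρ = 58.25/215.21 = 0.2707
Lq = ρ²/(1−ρ) = 0.07326/0.7293 = 0.1004

Final: 0.1004


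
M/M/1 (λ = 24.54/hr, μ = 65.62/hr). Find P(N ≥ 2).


ρ = 24.54/65.62 = 0.3740
P(N ≥ n) = ρ^n = 0.3740^2 = 0.139855

Final: 0.139855


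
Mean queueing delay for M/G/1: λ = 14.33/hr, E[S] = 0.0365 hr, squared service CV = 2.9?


ρ = λ·E[S] = 14.33·0.0365 = 0.5230
E[S²] = E[S]²(1+C_s²) = 0.0365²·(1+2.9) = 0.005196
Wq = λ·E[S²]/(2(1−ρ)) = 14.33·0.005196/(2·0.4770) = 0.07805 hr

Final: 0.07805 hr


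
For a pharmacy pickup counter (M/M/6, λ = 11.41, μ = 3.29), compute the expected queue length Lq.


a = λ/μ = 3.4681; ρ = a/6 = 0.5780
P₀ = 0.029968
Lq = P₀·a^c·ρ / (c!·(1−ρ)²) = 0.029968·1739.95685·0.5780/(720·0.17807)
= 0.23507

Final: 0.23507


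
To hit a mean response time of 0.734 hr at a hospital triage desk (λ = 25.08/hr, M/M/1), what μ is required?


W = 1/(μ−λ) ⇒ μ − λ = 1/W = 1/0.734 = 1.3624
μ = λ + 1/W = 25.08 + 1.3624 = 26.4424 per hr

Final: 26.4424 /hr


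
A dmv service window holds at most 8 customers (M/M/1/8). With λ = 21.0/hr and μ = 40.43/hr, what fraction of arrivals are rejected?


ρ = λ/μ = 21.0/40.43 = 0.5194
P_K = (1−ρ)ρ^K/(1−ρ^(K+1)) = (0.4806·0.005298)/(1 − 0.002752)
= 0.002546/0.997248 = 0.002553

Final: 0.002553


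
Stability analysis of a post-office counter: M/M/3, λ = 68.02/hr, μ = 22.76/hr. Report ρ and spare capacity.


Total capacity cμ = 3·22.76 = 68.28/hr
ρ = λ/(cμ) = 68.02/68.28 = 0.9962
Stable ⇔ ρ < 1: YES
Spare capacity = cμ − λ = 68.28 − 68.02 = 0.26/hr

Final: ρ = 0.9962; stable; margin = 0.26/hr


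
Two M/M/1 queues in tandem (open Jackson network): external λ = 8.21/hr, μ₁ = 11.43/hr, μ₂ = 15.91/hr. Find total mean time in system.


Each node sees arrival rate λ = 8.21/hr (tandem ⇒ throughput preserved).
W₁ = 1/(μ₁−λ) = 1/(11.43−8.21) = 0.31056 hr
W₂ = 1/(μ₂−λ) = 1/(15.91−8.21) = 0.12987 hr
W_total = W₁ + W₂ = 0.31056 + 0.12987 = 0.44043 hr

Final: 0.44043 hr


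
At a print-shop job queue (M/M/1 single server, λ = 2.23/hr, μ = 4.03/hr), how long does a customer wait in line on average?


ρ = 2.23/4.03 = 0.5533
Wq = ρ/(μ−λ) = 0.5533/(4.03 − 2.23) = 0.5533/1.80 = 0.3074 hr

Final: 0.3074 hr


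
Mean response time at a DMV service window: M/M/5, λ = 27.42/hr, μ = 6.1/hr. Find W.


a = 4.4951; ρ = 0.8990; P₀ = 0.005020
Lq = P₀·a^c·ρ/(c!(1−ρ)²) = 6.76862
Wq = Lq/λ = 6.76862/27.42 = 0.24685 hr
W = Wq + 1/μ = 0.24685 + 0.16393 = 0.41078 hr

Final: 0.41078 hr


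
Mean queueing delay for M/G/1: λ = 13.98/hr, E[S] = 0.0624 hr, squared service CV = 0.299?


ρ = λ·E[S] = 13.98·0.0624 = 0.8724
E[S²] = E[S]²(1+C_s²) = 0.0624²·(1+0.299) = 0.005058
Wq = λ·E[S²]/(2(1−ρ)) = 13.98·0.005058/(2·0.1276) = 0.27698 hr

Final: 0.27698 hr


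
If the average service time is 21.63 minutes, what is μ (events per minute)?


μ = 1/(service time) in consistent units.
1 minute = 1 min, so μ = 1/21.63 = 0.04623 per minute

Final: 0.04623 /min


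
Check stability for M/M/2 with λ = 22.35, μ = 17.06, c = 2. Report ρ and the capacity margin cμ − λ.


Total capacity cμ = 2·17.06 = 34.12/hr
ρ = λ/(cμ) = 22.35/34.12 = 0.6550
Stable ⇔ ρ < 1: YES
Spare capacity = cμ − λ = 34.12 − 22.35 = 11.77/hr

Final: ρ = 0.6550; stable; margin = 11.77/hr


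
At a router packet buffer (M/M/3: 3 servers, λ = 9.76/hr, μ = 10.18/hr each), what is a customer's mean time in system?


a = 0.9587; ρ = 0.3196; P₀ = 0.379622
Lq = P₀·a^c·ρ/(c!(1−ρ)²) = 0.03849
Wq = Lq/λ = 0.03849/9.76 = 0.003944 hr
W = Wq + 1/μ = 0.003944 + 0.09823 = 0.10218 hr

Final: 0.10218 hr


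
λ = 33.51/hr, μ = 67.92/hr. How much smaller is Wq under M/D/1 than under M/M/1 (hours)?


ρ = 33.51/67.92 = 0.4934
Wq(M/M/1) = ρ/(μ−λ) = 0.4934/34.41 = 0.01434 hr
Wq(M/D/1) = ρ/(2(μ−λ)) = 0.007169 hr
Savings = 0.01434 − 0.007169 = 0.007169 hr

Final: 0.007169 hr


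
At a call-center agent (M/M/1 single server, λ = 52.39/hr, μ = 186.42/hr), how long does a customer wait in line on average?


ρ = 52.39/186.42 = 0.2810
Wq = ρ/(μ−λ) = 0.2810/(186.42 − 52.39) = 0.2810/134.03 = 0.002097 hr

Final: 0.002097 hr
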